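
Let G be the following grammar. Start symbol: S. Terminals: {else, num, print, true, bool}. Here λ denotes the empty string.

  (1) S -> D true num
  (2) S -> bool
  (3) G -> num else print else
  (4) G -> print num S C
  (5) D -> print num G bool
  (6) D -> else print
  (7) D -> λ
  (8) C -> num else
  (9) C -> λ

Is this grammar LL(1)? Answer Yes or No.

Yes

FIRST(S) = {bool, else, print, true}
FIRST(G) = {num, print}
FIRST(D) = {λ, else, print}
FIRST(C) = {λ, num}
FOLLOW(S) = {$, bool, num}
FOLLOW(G) = {bool}
FOLLOW(D) = {true}
FOLLOW(C) = {bool}
Each cell of M receives at most one production.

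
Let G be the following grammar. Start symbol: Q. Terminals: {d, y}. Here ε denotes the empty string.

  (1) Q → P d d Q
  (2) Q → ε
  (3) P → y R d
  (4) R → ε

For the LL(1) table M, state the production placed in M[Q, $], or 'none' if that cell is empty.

FIRST(P) = {y}
FIRST(R) = {ε}
FIRST(Q) = {ε, y}  (via P d d Q)
FOLLOW(Q) includes $ since Q is the start symbol.
FOLLOW(Q): in Q→P d d Q, the suffix after Q is empty (adds nothing new). Thus FOLLOW(Q) = {$}.
For Q → P d d Q: FIRST(P d d Q) = {y}, so it goes in M[Q, t] for t ∈ {y}.
For Q → ε: FIRST(ε) = {ε}, so it goes in M[Q, t] for t ∈ {}; since ε ∈ FIRST, also for every t ∈ FOLLOW(Q) = {$}.

Q → ε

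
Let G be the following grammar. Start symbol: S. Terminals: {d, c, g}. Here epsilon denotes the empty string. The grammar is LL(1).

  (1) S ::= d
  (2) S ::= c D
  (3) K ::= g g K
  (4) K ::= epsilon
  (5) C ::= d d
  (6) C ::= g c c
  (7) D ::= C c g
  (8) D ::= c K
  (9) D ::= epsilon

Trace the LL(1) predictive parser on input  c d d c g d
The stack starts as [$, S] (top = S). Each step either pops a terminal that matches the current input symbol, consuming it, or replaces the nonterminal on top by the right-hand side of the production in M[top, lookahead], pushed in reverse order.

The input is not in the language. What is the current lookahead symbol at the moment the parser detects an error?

d

     Stack      Input          Action
  1  $ S        c d d c g d $  expand S ::= c D
  2  $ D c      c d d c g d $  match c
  3  $ D        d d c g d $    expand D ::= C c g
  4  $ g c C    d d c g d $    expand C ::= d d
  5  $ g c d d  d d c g d $    match d
  6  $ g c d    d c g d $      match d
  7  $ g c      c g d $        match c
  8  $ g        g d $          match g
  9  $          d $            error: stack empty but input remains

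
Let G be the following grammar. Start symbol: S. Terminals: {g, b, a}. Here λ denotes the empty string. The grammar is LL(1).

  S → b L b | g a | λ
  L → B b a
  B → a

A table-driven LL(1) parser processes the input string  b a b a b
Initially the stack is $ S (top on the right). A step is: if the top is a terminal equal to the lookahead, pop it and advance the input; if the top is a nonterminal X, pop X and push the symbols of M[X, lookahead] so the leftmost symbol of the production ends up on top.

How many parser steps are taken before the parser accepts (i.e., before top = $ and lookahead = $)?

8

step 1: stack=$ S  input=b a b a b $  — expand S → b L b
step 2: stack=$ b L b  input=b a b a b $  — match b
step 3: stack=$ b L  input=a b a b $  — expand L → B b a
step 4: stack=$ b a b B  input=a b a b $  — expand B → a
step 5: stack=$ b a b a  input=a b a b $  — match a
step 6: stack=$ b a b  input=b a b $  — match b
step 7: stack=$ b a  input=a b $  — match a
step 8: stack=$ b  input=b $  — match b
Accept reached after 8 steps.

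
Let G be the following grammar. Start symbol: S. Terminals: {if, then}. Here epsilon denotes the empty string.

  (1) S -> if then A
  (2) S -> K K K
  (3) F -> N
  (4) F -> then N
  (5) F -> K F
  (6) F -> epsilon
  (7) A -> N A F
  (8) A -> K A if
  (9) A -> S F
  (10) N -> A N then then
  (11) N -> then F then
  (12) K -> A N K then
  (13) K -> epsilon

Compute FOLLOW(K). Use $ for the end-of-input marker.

{$, if, then}

FIRST(S) = {epsilon, if, then}  (via K K K)
FIRST(F) = {epsilon, if, then}  (via N, K F)
FIRST(A) = {epsilon, if, then}  (via N A F, K A if, S F)
FIRST(N) = {if, then}  (via A N then then)
FIRST(K) = {epsilon, if, then}  (via A N K then)
FOLLOW(S) includes $ since S is the start symbol.
FOLLOW(S): in A->S F, S is followed by F with FIRST {epsilon, if, then}; in A->S F, the suffix after S is nullable, so FOLLOW(S) ⊇ FOLLOW(A) = {$, if, then}. Thus FOLLOW(S) = {$, if, then}.
FOLLOW(A): in S->if then A, the suffix after A is empty, so FOLLOW(A) ⊇ FOLLOW(S) = {$, if, then}; in A->N A F, A is followed by F with FIRST {epsilon, if, then}; in A->N A F, the suffix after A is nullable (adds nothing new); in A->K A if, A is followed by if with FIRST {if}; in N->A N then then, A is followed by N then then with FIRST {if, then}; in K->A N K then, A is followed by N K then with FIRST {if, then}. Thus FOLLOW(A) = {$, if, then}.
FOLLOW(F): in F->K F, the suffix after F is empty (adds nothing new); in A->N A F, the suffix after F is empty, so FOLLOW(F) ⊇ FOLLOW(A) = {$, if, then}; in A->S F, the suffix after F is empty, so FOLLOW(F) ⊇ FOLLOW(A) = {$, if, then}; in N->then F then, F is followed by then with FIRST {then}. Thus FOLLOW(F) = {$, if, then}.
FOLLOW(N): in F->N, the suffix after N is empty, so FOLLOW(N) ⊇ FOLLOW(F) = {$, if, then}; in F->then N, the suffix after N is empty, so FOLLOW(N) ⊇ FOLLOW(F) = {$, if, then}; in A->N A F, N is followed by A F with FIRST {epsilon, if, then}; in A->N A F, the suffix after N is nullable, so FOLLOW(N) ⊇ FOLLOW(A) = {$, if, then}; in N->A N then then, N is followed by then then with FIRST {then}; in K->A N K then, N is followed by K then with FIRST {if, then}. Thus FOLLOW(N) = {$, if, then}.
FOLLOW(K): in S->K K K (occurrence 1), K is followed by K K with FIRST {epsilon, if, then}; in S->K K K (occurrence 1), the suffix after K is nullable, so FOLLOW(K) ⊇ FOLLOW(S) = {$, if, then}; in S->K K K (occurrence 2), K is followed by K with FIRST {epsilon, if, then}; in S->K K K (occurrence 2), the suffix after K is nullable, so FOLLOW(K) ⊇ FOLLOW(S) = {$, if, then}; in S->K K K (occurrence 3), the suffix after K is empty, so FOLLOW(K) ⊇ FOLLOW(S) = {$, if, then}; in F->K F, K is followed by F with FIRST {epsilon, if, then}; in F->K F, the suffix after K is nullable, so FOLLOW(K) ⊇ FOLLOW(F) = {$, if, then}; in A->K A if, K is followed by A if with FIRST {if, then}; in K->A N K then, K is followed by then with FIRST {then}. Thus FOLLOW(K) = {$, if, then}.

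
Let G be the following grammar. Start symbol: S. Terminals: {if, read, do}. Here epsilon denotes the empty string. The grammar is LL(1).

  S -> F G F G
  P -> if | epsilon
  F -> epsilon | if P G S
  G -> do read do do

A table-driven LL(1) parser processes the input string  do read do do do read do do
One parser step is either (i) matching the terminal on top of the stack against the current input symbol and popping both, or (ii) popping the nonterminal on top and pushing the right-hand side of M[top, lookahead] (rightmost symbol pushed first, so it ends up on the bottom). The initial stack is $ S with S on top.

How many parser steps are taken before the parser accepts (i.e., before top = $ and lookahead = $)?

13

      Stack                Input                          Action
   1  $ S                  do read do do do read do do $  expand S -> F G F G
   2  $ G F G F            do read do do do read do do $  expand F -> epsilon
   3  $ G F G              do read do do do read do do $  expand G -> do read do do
   4  $ G F do do read do  do read do do do read do do $  match do
   5  $ G F do do read     read do do do read do do $     match read
   6  $ G F do do          do do do read do do $          match do
   7  $ G F do             do do read do do $             match do
   8  $ G F                do read do do $                expand F -> epsilon
   9  $ G                  do read do do $                expand G -> do read do do
  10  $ do do read do      do read do do $                match do
  11  $ do do read         read do do $                   match read
  12  $ do do              do do $                        match do
  13  $ do                 do $                           match do
Accept reached after 13 steps.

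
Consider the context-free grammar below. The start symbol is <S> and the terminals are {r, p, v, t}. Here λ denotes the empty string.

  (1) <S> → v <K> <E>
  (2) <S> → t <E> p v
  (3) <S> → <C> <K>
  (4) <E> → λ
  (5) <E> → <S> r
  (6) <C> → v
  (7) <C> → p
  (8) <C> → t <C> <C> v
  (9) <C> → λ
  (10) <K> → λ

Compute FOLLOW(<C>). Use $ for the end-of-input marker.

{$, p, r, t, v}

FIRST(<C>): from <C>→v we get {v}; from <C>→p we get {p}; from <C>→t <C> <C> v we get {t}; from <C>→λ we get {λ}. So FIRST(<C>) = {λ, p, t, v}.
FIRST(<K>): from <K>→λ we get {λ}. So FIRST(<K>) = {λ}.
FIRST(<S>): from <S>→v <K> <E> we get {v}; from <S>→t <E> p v we get {t}; from <S>→<C> <K> we get {λ, p, t, v}. So FIRST(<S>) = {λ, p, t, v}.
FIRST(<E>): from <E>→λ we get {λ}; from <E>→<S> r we get {p, r, t, v}. So FIRST(<E>) = {λ, p, r, t, v}.
FOLLOW(<S>) includes $ since <S> is the start symbol.
FOLLOW(<S>): in <E>→<S> r, <S> is followed by r with FIRST {r}. Thus FOLLOW(<S>) = {$, r}.
FOLLOW(<E>): in <S>→v <K> <E>, the suffix after <E> is empty, so FOLLOW(<E>) ⊇ FOLLOW(<S>) = {$, r}; in <S>→t <E> p v, <E> is followed by p v with FIRST {p}. Thus FOLLOW(<E>) = {$, p, r}.
FOLLOW(<C>): in <S>→<C> <K>, <C> is followed by <K> with FIRST {λ}; in <S>→<C> <K>, the suffix after <C> is nullable, so FOLLOW(<C>) ⊇ FOLLOW(<S>) = {$, r}; in <C>→t <C> <C> v (occurrence 1), <C> is followed by <C> v with FIRST {p, t, v}; in <C>→t <C> <C> v (occurrence 2), <C> is followed by v with FIRST {v}. Thus FOLLOW(<C>) = {$, p, r, t, v}.
FOLLOW(<K>): in <S>→v <K> <E>, <K> is followed by <E> with FIRST {λ, p, r, t, v}; in <S>→v <K> <E>, the suffix after <K> is nullable, so FOLLOW(<K>) ⊇ FOLLOW(<S>) = {$, r}; in <S>→<C> <K>, the suffix after <K> is empty, so FOLLOW(<K>) ⊇ FOLLOW(<S>) = {$, r}. Thus FOLLOW(<K>) = {$, p, r, t, v}.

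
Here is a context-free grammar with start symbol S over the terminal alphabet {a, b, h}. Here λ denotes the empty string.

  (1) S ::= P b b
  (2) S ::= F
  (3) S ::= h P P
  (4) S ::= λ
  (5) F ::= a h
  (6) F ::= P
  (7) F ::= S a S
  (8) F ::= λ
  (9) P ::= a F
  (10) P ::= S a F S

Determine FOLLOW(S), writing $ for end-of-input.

{$, a, b, h}

FIRST(S) = {λ, a, h}  (via P b b, F)
FIRST(P) = {a, h}  (via S a F S)
FIRST(F) = {λ, a, h}  (via P, S a S)
FOLLOW(S) includes $ since S is the start symbol.
FOLLOW(S): in F::=S a S (occurrence 1), S is followed by a S with FIRST {a}; in F::=S a S (occurrence 2), the suffix after S is empty, so FOLLOW(S) ⊇ FOLLOW(F) = {$, a, b, h}; in P::=S a F S (occurrence 1), S is followed by a F S with FIRST {a}; in P::=S a F S (occurrence 2), the suffix after S is empty, so FOLLOW(S) ⊇ FOLLOW(P) = {$, a, b, h}. Thus FOLLOW(S) = {$, a, b, h}.
FOLLOW(F): in S::=F, the suffix after F is empty, so FOLLOW(F) ⊇ FOLLOW(S) = {$, a, b, h}; in P::=a F, the suffix after F is empty, so FOLLOW(F) ⊇ FOLLOW(P) = {$, a, b, h}; in P::=S a F S, F is followed by S with FIRST {λ, a, h}; in P::=S a F S, the suffix after F is nullable, so FOLLOW(F) ⊇ FOLLOW(P) = {$, a, b, h}. Thus FOLLOW(F) = {$, a, b, h}.
FOLLOW(P): in S::=P b b, P is followed by b b with FIRST {b}; in S::=h P P (occurrence 1), P is followed by P with FIRST {a, h}; in S::=h P P (occurrence 2), the suffix after P is empty, so FOLLOW(P) ⊇ FOLLOW(S) = {$, a, b, h}; in F::=P, the suffix after P is empty, so FOLLOW(P) ⊇ FOLLOW(F) = {$, a, b, h}. Thus FOLLOW(P) = {$, a, b, h}.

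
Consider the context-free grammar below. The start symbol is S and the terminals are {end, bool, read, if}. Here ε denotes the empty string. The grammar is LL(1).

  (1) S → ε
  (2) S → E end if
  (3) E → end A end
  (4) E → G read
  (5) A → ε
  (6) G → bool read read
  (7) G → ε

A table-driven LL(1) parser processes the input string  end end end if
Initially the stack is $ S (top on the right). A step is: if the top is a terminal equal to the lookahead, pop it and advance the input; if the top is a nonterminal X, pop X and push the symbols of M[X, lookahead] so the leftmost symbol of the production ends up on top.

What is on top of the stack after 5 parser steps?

     Stack               Input             Action
  1  $ S                 end end end if $  expand S → E end if
  2  $ if end E          end end end if $  expand E → end A end
  3  $ if end end A end  end end end if $  match end
  4  $ if end end A      end end if $      expand A → ε
  5  $ if end end        end end if $      match end
Stack after step 5: $ if end (top = end).

end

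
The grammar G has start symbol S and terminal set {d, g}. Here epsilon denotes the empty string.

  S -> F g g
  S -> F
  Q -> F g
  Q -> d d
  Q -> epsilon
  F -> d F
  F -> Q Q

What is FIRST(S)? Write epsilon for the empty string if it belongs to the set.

{epsilon, d, g}

FIRST(S) = {epsilon, d, g}  (via F g g, F)
FIRST(Q) = {epsilon, d, g}  (via F g)
FIRST(F) = {epsilon, d, g}  (via Q Q)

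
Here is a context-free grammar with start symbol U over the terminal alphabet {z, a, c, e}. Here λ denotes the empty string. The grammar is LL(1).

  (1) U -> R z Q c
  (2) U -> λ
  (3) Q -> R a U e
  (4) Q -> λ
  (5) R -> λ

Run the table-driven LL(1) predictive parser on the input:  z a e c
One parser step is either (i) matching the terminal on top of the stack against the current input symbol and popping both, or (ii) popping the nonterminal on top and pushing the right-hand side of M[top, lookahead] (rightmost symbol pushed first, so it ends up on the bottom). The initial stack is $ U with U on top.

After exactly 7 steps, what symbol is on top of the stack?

     Stack        Input      Action
  1  $ U          z a e c $  expand U -> R z Q c
  2  $ c Q z R    z a e c $  expand R -> λ
  3  $ c Q z      z a e c $  match z
  4  $ c Q        a e c $    expand Q -> R a U e
  5  $ c e U a R  a e c $    expand R -> λ
  6  $ c e U a    a e c $    match a
  7  $ c e U      e c $      expand U -> λ
Stack after step 7: $ c e (top = e).

e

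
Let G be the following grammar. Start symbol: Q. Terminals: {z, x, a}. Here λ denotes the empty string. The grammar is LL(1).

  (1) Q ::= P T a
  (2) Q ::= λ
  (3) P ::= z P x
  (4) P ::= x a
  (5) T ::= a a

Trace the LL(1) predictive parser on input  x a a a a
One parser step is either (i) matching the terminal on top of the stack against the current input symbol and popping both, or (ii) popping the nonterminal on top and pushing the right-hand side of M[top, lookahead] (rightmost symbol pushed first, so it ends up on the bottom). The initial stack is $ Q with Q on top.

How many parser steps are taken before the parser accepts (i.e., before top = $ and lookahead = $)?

     Stack      Input        Action
  1  $ Q        x a a a a $  expand Q ::= P T a
  2  $ a T P    x a a a a $  expand P ::= x a
  3  $ a T a x  x a a a a $  match x
  4  $ a T a    a a a a $    match a
  5  $ a T      a a a $      expand T ::= a a
  6  $ a a a    a a a $      match a
  7  $ a a      a a $        match a
  8  $ a        a $          match a
Accept reached after 8 steps.

8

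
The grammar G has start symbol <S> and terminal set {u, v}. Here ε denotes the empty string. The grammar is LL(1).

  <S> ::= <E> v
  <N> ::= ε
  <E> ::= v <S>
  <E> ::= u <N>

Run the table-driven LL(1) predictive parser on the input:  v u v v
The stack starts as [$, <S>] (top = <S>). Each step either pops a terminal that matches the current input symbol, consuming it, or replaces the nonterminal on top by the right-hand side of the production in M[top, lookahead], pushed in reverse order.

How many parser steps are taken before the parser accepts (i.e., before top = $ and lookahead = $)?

step 1: stack=$ <S>  input=v u v v $  — expand <S> ::= <E> v
step 2: stack=$ v <E>  input=v u v v $  — expand <E> ::= v <S>
step 3: stack=$ v <S> v  input=v u v v $  — match v
step 4: stack=$ v <S>  input=u v v $  — expand <S> ::= <E> v
step 5: stack=$ v v <E>  input=u v v $  — expand <E> ::= u <N>
step 6: stack=$ v v <N> u  input=u v v $  — match u
step 7: stack=$ v v <N>  input=v v $  — expand <N> ::= ε
step 8: stack=$ v v  input=v v $  — match v
step 9: stack=$ v  input=v $  — match v
Accept reached after 9 steps.

9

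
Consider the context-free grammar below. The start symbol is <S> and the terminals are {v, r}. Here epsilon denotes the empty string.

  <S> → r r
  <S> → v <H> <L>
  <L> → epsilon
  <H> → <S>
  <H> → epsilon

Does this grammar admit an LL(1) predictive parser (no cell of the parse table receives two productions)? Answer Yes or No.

Yes

FIRST(<S>) = {r, v}
FIRST(<L>) = {epsilon}
FIRST(<H>) = {epsilon, r, v}
FOLLOW(<S>) = {$}
FOLLOW(<L>) = {$}
FOLLOW(<H>) = {$}
Each cell of M receives at most one production.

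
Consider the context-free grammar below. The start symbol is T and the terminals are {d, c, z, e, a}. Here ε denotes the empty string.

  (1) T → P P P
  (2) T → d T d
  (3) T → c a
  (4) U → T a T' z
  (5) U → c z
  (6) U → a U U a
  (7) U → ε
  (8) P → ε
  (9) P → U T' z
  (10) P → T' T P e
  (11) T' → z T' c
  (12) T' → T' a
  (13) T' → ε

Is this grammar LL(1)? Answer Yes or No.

FIRST(T) = {ε, a, c, d, e, z}
FIRST(U) = {ε, a, c, d, e, z}
FIRST(P) = {ε, a, c, d, e, z}
FIRST(T') = {ε, a, z}
FOLLOW(T) = {$, a, c, d, e, z}
FOLLOW(U) = {a, c, d, e, z}
FOLLOW(P) = {$, a, c, d, e, z}
FOLLOW(T') = {a, c, d, e, z}
Cell M[P, a] receives both P → ε and P → U T' z and P → T' T P e — the grammar is not LL(1).

No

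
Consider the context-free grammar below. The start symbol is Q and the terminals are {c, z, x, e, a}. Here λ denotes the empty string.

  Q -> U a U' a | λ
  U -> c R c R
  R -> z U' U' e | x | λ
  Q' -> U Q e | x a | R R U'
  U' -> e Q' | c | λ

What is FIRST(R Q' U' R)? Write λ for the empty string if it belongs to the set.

{λ, c, e, x, z}

FIRST(U): from U->c R c R we get {c}. So FIRST(U) = {c}.
FIRST(R): from R->z U' U' e we get {z}; from R->x we get {x}; from R->λ we get {λ}. So FIRST(R) = {λ, x, z}.
FIRST(U'): from U'->e Q' we get {e}; from U'->c we get {c}; from U'->λ we get {λ}. So FIRST(U') = {λ, c, e}.
FIRST(Q): from Q->U a U' a we get {c}; from Q->λ we get {λ}. So FIRST(Q) = {λ, c}.
FIRST(Q'): from Q'->U Q e we get {c}; from Q'->x a we get {x}; from Q'->R R U' we get {λ, c, e, x, z}. So FIRST(Q') = {λ, c, e, x, z}.
FIRST(R Q' U' R): take FIRST of each symbol in turn, carrying on past any symbol whose FIRST contains λ; result {λ, c, e, x, z}.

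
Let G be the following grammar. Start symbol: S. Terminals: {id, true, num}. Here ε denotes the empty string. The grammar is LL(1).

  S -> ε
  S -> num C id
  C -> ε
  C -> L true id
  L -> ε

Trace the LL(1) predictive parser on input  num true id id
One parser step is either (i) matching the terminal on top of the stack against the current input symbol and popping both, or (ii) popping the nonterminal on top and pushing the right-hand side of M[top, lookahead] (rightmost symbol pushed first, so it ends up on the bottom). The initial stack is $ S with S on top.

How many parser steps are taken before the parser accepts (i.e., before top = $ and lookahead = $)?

step 1: stack=$ S  input=num true id id $  — expand S -> num C id
step 2: stack=$ id C num  input=num true id id $  — match num
step 3: stack=$ id C  input=true id id $  — expand C -> L true id
step 4: stack=$ id id true L  input=true id id $  — expand L -> ε
step 5: stack=$ id id true  input=true id id $  — match true
step 6: stack=$ id id  input=id id $  — match id
step 7: stack=$ id  input=id $  — match id
Accept reached after 7 steps.

7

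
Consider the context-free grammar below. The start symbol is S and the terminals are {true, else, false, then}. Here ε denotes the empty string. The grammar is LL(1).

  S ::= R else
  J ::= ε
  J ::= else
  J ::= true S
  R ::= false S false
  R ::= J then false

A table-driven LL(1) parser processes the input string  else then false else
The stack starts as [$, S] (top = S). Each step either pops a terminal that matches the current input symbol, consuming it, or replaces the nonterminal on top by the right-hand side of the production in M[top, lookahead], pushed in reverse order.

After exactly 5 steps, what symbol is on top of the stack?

     Stack                   Input                   Action
  1  $ S                     else then false else $  expand S ::= R else
  2  $ else R                else then false else $  expand R ::= J then false
  3  $ else false then J     else then false else $  expand J ::= else
  4  $ else false then else  else then false else $  match else
  5  $ else false then       then false else $       match then
Stack after step 5: $ else false (top = false).

false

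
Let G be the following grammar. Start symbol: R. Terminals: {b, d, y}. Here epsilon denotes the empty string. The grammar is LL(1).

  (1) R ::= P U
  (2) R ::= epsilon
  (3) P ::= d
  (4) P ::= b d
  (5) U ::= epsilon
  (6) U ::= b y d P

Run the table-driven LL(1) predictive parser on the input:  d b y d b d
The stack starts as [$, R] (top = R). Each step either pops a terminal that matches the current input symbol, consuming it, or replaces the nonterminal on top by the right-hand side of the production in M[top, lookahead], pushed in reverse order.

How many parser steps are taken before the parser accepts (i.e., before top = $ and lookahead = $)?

10

step 1: stack=$ R  input=d b y d b d $  — expand R ::= P U
step 2: stack=$ U P  input=d b y d b d $  — expand P ::= d
step 3: stack=$ U d  input=d b y d b d $  — match d
step 4: stack=$ U  input=b y d b d $  — expand U ::= b y d P
step 5: stack=$ P d y b  input=b y d b d $  — match b
step 6: stack=$ P d y  input=y d b d $  — match y
step 7: stack=$ P d  input=d b d $  — match d
step 8: stack=$ P  input=b d $  — expand P ::= b d
step 9: stack=$ d b  input=b d $  — match b
step 10: stack=$ d  input=d $  — match d
Accept reached after 10 steps.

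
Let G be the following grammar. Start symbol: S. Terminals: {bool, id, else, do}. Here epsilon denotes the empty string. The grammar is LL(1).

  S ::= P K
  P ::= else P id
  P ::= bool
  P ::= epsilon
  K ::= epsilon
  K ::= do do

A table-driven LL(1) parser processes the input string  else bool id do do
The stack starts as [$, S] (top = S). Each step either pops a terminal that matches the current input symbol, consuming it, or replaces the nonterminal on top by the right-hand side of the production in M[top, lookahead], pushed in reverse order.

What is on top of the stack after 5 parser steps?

id

step 1: stack=$ S  input=else bool id do do $  — expand S ::= P K
step 2: stack=$ K P  input=else bool id do do $  — expand P ::= else P id
step 3: stack=$ K id P else  input=else bool id do do $  — match else
step 4: stack=$ K id P  input=bool id do do $  — expand P ::= bool
step 5: stack=$ K id bool  input=bool id do do $  — match bool
Stack after step 5: $ K id (top = id).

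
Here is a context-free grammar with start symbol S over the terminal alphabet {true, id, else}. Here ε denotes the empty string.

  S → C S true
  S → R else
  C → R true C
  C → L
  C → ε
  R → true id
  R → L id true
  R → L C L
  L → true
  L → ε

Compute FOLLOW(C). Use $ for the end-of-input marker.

{else, id, true}

FIRST(L): from L→true we get {true}; from L→ε we get {ε}. So FIRST(L) = {ε, true}.
FIRST(S): from S→C S true we get {else, id, true}; from S→R else we get {else, id, true}. So FIRST(S) = {else, id, true}.
FIRST(C): from C→R true C we get {id, true}; from C→L we get {ε, true}; from C→ε we get {ε}. So FIRST(C) = {ε, id, true}.
FIRST(R): from R→true id we get {true}; from R→L id true we get {id, true}; from R→L C L we get {ε, id, true}. So FIRST(R) = {ε, id, true}.
FOLLOW(S) includes $ since S is the start symbol.
FOLLOW(S): in S→C S true, S is followed by true with FIRST {true}. Thus FOLLOW(S) = {$, true}.
FOLLOW(R): in S→R else, R is followed by else with FIRST {else}; in C→R true C, R is followed by true C with FIRST {true}. Thus FOLLOW(R) = {else, true}.
FOLLOW(C): in S→C S true, C is followed by S true with FIRST {else, id, true}; in C→R true C, the suffix after C is empty (adds nothing new); in R→L C L, C is followed by L with FIRST {ε, true}; in R→L C L, the suffix after C is nullable, so FOLLOW(C) ⊇ FOLLOW(R) = {else, true}. Thus FOLLOW(C) = {else, id, true}.
FOLLOW(L): in C→L, the suffix after L is empty, so FOLLOW(L) ⊇ FOLLOW(C) = {else, id, true}; in R→L id true, L is followed by id true with FIRST {id}; in R→L C L (occurrence 1), L is followed by C L with FIRST {ε, id, true}; in R→L C L (occurrence 1), the suffix after L is nullable, so FOLLOW(L) ⊇ FOLLOW(R) = {else, true}; in R→L C L (occurrence 2), the suffix after L is empty, so FOLLOW(L) ⊇ FOLLOW(R) = {else, true}. Thus FOLLOW(L) = {else, id, true}.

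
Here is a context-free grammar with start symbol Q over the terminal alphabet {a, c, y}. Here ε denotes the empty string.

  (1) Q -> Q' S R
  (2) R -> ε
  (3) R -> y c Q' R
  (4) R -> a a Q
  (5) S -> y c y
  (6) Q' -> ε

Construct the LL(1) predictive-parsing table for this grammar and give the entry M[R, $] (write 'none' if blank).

R -> ε

FIRST(R): from R->ε we get {ε}; from R->y c Q' R we get {y}; from R->a a Q we get {a}. So FIRST(R) = {ε, a, y}.
FIRST(S): from S->y c y we get {y}. So FIRST(S) = {y}.
FIRST(Q'): from Q'->ε we get {ε}. So FIRST(Q') = {ε}.
FIRST(Q): from Q->Q' S R we get {y}. So FIRST(Q) = {y}.
FOLLOW(Q) includes $ since Q is the start symbol.
FOLLOW(Q): in R->a a Q, the suffix after Q is empty, so FOLLOW(Q) ⊇ FOLLOW(R) = {$}. Thus FOLLOW(Q) = {$}.
FOLLOW(R): in Q->Q' S R, the suffix after R is empty, so FOLLOW(R) ⊇ FOLLOW(Q) = {$}; in R->y c Q' R, the suffix after R is empty (adds nothing new). Thus FOLLOW(R) = {$}.
For R -> ε: FIRST(ε) = {ε}, so it goes in M[R, t] for t ∈ {}; since ε ∈ FIRST, also for every t ∈ FOLLOW(R) = {$}.
For R -> y c Q' R: FIRST(y c Q' R) = {y}, so it goes in M[R, t] for t ∈ {y}.
For R -> a a Q: FIRST(a a Q) = {a}, so it goes in M[R, t] for t ∈ {a}.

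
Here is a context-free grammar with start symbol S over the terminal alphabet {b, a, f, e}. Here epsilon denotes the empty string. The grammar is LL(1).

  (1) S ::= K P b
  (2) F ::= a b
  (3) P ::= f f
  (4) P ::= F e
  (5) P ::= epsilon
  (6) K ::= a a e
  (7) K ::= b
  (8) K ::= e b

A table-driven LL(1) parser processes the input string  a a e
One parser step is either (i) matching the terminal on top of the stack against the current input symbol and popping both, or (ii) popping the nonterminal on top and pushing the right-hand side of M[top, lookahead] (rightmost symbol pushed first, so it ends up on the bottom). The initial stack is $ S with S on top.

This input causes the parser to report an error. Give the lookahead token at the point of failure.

$

     Stack        Input    Action
  1  $ S          a a e $  expand S ::= K P b
  2  $ b P K      a a e $  expand K ::= a a e
  3  $ b P e a a  a a e $  match a
  4  $ b P e a    a e $    match a
  5  $ b P e      e $      match e
  6  $ b P        $        error: M[P, $] is empty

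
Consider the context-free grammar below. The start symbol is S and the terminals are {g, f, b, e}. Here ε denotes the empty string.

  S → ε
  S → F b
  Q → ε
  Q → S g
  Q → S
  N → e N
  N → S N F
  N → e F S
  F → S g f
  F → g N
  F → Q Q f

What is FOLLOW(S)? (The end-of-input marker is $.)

FIRST(S) = {ε, f, g}  (via F b)
FIRST(Q) = {ε, f, g}  (via S g, S)
FIRST(N) = {e, f, g}  (via S N F)
FIRST(F) = {f, g}  (via S g f, Q Q f)
FOLLOW(S) includes $ since S is the start symbol.
FOLLOW(Q): in F→Q Q f (occurrence 1), Q is followed by Q f with FIRST {f, g}; in F→Q Q f (occurrence 2), Q is followed by f with FIRST {f}. Thus FOLLOW(Q) = {f, g}.
FOLLOW(S): in Q→S g, S is followed by g with FIRST {g}; in Q→S, the suffix after S is empty, so FOLLOW(S) ⊇ FOLLOW(Q) = {f, g}; in N→S N F, S is followed by N F with FIRST {e, f, g}; in N→e F S, the suffix after S is empty, so FOLLOW(S) ⊇ FOLLOW(N) = {b, f, g}; in F→S g f, S is followed by g f with FIRST {g}. Thus FOLLOW(S) = {$, b, e, f, g}.
FOLLOW(N): in N→e N, the suffix after N is empty (adds nothing new); in N→S N F, N is followed by F with FIRST {f, g}; in F→g N, the suffix after N is empty, so FOLLOW(N) ⊇ FOLLOW(F) = {b, f, g}. Thus FOLLOW(N) = {b, f, g}.
FOLLOW(F): in S→F b, F is followed by b with FIRST {b}; in N→S N F, the suffix after F is empty, so FOLLOW(F) ⊇ FOLLOW(N) = {b, f, g}; in N→e F S, F is followed by S with FIRST {ε, f, g}; in N→e F S, the suffix after F is nullable, so FOLLOW(F) ⊇ FOLLOW(N) = {b, f, g}. Thus FOLLOW(F) = {b, f, g}.

{$, b, e, f, g}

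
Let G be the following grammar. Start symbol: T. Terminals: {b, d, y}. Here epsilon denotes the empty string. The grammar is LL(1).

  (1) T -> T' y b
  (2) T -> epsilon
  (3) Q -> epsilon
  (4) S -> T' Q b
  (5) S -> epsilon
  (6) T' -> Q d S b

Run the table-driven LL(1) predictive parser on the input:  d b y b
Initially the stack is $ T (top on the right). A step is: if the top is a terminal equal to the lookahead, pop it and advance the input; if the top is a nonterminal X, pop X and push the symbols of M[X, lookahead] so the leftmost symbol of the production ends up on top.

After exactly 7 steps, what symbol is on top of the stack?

b

     Stack          Input      Action
  1  $ T            d b y b $  expand T -> T' y b
  2  $ b y T'       d b y b $  expand T' -> Q d S b
  3  $ b y b S d Q  d b y b $  expand Q -> epsilon
  4  $ b y b S d    d b y b $  match d
  5  $ b y b S      b y b $    expand S -> epsilon
  6  $ b y b        b y b $    match b
  7  $ b y          y b $      match y
Stack after step 7: $ b (top = b).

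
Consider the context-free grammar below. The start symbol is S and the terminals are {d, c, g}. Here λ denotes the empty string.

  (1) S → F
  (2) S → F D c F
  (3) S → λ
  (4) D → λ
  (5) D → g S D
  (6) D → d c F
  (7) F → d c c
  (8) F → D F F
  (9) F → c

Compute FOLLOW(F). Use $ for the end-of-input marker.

FIRST(D): from D→λ we get {λ}; from D→g S D we get {g}; from D→d c F we get {d}. So FIRST(D) = {λ, d, g}.
FIRST(F): from F→d c c we get {d}; from F→D F F we get {c, d, g}; from F→c we get {c}. So FIRST(F) = {c, d, g}.
FIRST(S): from S→F we get {c, d, g}; from S→F D c F we get {c, d, g}; from S→λ we get {λ}. So FIRST(S) = {λ, c, d, g}.
FOLLOW(S) includes $ since S is the start symbol.
FOLLOW(D): in S→F D c F, D is followed by c F with FIRST {c}; in D→g S D, the suffix after D is empty (adds nothing new); in F→D F F, D is followed by F F with FIRST {c, d, g}. Thus FOLLOW(D) = {c, d, g}.
FOLLOW(S): in D→g S D, S is followed by D with FIRST {λ, d, g}; in D→g S D, the suffix after S is nullable, so FOLLOW(S) ⊇ FOLLOW(D) = {c, d, g}. Thus FOLLOW(S) = {$, c, d, g}.
FOLLOW(F): in S→F, the suffix after F is empty, so FOLLOW(F) ⊇ FOLLOW(S) = {$, c, d, g}; in S→F D c F (occurrence 1), F is followed by D c F with FIRST {c, d, g}; in S→F D c F (occurrence 2), the suffix after F is empty, so FOLLOW(F) ⊇ FOLLOW(S) = {$, c, d, g}; in D→d c F, the suffix after F is empty, so FOLLOW(F) ⊇ FOLLOW(D) = {c, d, g}; in F→D F F (occurrence 1), F is followed by F with FIRST {c, d, g}; in F→D F F (occurrence 2), the suffix after F is empty (adds nothing new). Thus FOLLOW(F) = {$, c, d, g}.

{$, c, d, g}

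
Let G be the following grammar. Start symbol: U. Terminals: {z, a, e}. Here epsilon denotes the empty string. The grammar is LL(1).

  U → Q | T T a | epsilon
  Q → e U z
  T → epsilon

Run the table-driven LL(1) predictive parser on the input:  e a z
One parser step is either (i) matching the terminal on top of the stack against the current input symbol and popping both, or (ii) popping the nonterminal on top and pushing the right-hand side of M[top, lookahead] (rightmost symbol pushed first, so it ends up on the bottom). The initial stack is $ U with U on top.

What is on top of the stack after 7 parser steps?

step 1: stack=$ U  input=e a z $  — expand U → Q
step 2: stack=$ Q  input=e a z $  — expand Q → e U z
step 3: stack=$ z U e  input=e a z $  — match e
step 4: stack=$ z U  input=a z $  — expand U → T T a
step 5: stack=$ z a T T  input=a z $  — expand T → epsilon
step 6: stack=$ z a T  input=a z $  — expand T → epsilon
step 7: stack=$ z a  input=a z $  — match a
Stack after step 7: $ z (top = z).

z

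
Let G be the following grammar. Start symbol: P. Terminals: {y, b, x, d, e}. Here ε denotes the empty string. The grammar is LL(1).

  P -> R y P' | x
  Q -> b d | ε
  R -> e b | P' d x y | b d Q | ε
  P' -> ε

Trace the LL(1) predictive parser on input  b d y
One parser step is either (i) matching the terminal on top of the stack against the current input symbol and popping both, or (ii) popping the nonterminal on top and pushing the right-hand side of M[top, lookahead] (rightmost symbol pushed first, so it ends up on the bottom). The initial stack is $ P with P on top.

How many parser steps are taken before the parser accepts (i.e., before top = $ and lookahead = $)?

7

     Stack         Input    Action
  1  $ P           b d y $  expand P -> R y P'
  2  $ P' y R      b d y $  expand R -> b d Q
  3  $ P' y Q d b  b d y $  match b
  4  $ P' y Q d    d y $    match d
  5  $ P' y Q      y $      expand Q -> ε
  6  $ P' y        y $      match y
  7  $ P'          $        expand P' -> ε
Accept reached after 7 steps.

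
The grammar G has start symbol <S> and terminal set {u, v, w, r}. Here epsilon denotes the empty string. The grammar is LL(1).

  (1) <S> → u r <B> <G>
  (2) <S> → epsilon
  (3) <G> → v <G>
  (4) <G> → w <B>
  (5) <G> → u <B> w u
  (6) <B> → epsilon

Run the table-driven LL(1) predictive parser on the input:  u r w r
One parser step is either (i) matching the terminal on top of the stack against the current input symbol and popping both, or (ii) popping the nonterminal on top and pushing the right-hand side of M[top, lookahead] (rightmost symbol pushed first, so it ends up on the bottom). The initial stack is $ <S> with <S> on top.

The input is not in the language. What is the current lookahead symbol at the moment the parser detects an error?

r

     Stack          Input      Action
  1  $ <S>          u r w r $  expand <S> → u r <B> <G>
  2  $ <G> <B> r u  u r w r $  match u
  3  $ <G> <B> r    r w r $    match r
  4  $ <G> <B>      w r $      expand <B> → epsilon
  5  $ <G>          w r $      expand <G> → w <B>
  6  $ <B> w        w r $      match w
  7  $ <B>          r $        error: M[<B>, r] is empty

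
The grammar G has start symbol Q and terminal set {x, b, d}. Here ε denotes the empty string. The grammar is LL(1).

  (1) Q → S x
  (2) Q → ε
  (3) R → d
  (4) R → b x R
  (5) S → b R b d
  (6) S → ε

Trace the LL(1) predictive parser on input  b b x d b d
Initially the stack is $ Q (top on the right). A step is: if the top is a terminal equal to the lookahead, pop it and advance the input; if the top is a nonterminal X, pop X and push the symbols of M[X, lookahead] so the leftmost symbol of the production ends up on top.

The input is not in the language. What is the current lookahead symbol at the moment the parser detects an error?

step 1: stack=$ Q  input=b b x d b d $  — expand Q → S x
step 2: stack=$ x S  input=b b x d b d $  — expand S → b R b d
step 3: stack=$ x d b R b  input=b b x d b d $  — match b
step 4: stack=$ x d b R  input=b x d b d $  — expand R → b x R
step 5: stack=$ x d b R x b  input=b x d b d $  — match b
step 6: stack=$ x d b R x  input=x d b d $  — match x
step 7: stack=$ x d b R  input=d b d $  — expand R → d
step 8: stack=$ x d b d  input=d b d $  — match d
step 9: stack=$ x d b  input=b d $  — match b
step 10: stack=$ x d  input=d $  — match d
step 11: stack=$ x  input=$  — error: top is terminal x but lookahead is $

$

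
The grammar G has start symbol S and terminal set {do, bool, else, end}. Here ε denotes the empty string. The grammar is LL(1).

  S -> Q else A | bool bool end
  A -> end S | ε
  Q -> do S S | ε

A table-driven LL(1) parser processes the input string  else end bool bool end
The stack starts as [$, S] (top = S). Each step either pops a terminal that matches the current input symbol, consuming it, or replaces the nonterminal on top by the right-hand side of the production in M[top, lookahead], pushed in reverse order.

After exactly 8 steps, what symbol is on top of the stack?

     Stack            Input                     Action
  1  $ S              else end bool bool end $  expand S -> Q else A
  2  $ A else Q       else end bool bool end $  expand Q -> ε
  3  $ A else         else end bool bool end $  match else
  4  $ A              end bool bool end $       expand A -> end S
  5  $ S end          end bool bool end $       match end
  6  $ S              bool bool end $           expand S -> bool bool end
  7  $ end bool bool  bool bool end $           match bool
  8  $ end bool       bool end $                match bool
Stack after step 8: $ end (top = end).

end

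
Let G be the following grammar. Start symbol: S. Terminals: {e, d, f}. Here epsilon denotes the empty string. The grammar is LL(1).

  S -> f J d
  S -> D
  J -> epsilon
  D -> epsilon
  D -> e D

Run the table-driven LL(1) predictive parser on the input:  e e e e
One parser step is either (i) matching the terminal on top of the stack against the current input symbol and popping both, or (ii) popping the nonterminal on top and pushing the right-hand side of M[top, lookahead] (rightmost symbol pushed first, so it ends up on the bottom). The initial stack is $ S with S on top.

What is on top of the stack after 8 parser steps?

     Stack  Input      Action
  1  $ S    e e e e $  expand S -> D
  2  $ D    e e e e $  expand D -> e D
  3  $ D e  e e e e $  match e
  4  $ D    e e e $    expand D -> e D
  5  $ D e  e e e $    match e
  6  $ D    e e $      expand D -> e D
  7  $ D e  e e $      match e
  8  $ D    e $        expand D -> e D
Stack after step 8: $ D e (top = e).

e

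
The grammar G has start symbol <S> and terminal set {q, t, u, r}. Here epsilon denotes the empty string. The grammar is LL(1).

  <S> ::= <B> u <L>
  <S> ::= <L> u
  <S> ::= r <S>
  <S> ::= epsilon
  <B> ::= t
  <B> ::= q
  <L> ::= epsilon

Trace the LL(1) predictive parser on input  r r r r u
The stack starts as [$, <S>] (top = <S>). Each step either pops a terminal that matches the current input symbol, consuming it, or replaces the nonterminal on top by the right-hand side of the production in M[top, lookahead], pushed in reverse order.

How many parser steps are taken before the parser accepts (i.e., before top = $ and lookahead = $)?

      Stack    Input        Action
   1  $ <S>    r r r r u $  expand <S> ::= r <S>
   2  $ <S> r  r r r r u $  match r
   3  $ <S>    r r r u $    expand <S> ::= r <S>
   4  $ <S> r  r r r u $    match r
   5  $ <S>    r r u $      expand <S> ::= r <S>
   6  $ <S> r  r r u $      match r
   7  $ <S>    r u $        expand <S> ::= r <S>
   8  $ <S> r  r u $        match r
   9  $ <S>    u $          expand <S> ::= <L> u
  10  $ u <L>  u $          expand <L> ::= epsilon
  11  $ u      u $          match u
Accept reached after 11 steps.

11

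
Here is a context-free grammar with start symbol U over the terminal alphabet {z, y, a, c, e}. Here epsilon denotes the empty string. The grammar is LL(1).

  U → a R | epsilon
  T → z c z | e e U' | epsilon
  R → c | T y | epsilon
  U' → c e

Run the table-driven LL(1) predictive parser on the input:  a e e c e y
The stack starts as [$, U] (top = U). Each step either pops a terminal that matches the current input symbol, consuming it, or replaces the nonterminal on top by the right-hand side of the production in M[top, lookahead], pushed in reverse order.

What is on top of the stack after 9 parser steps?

step 1: stack=$ U  input=a e e c e y $  — expand U → a R
step 2: stack=$ R a  input=a e e c e y $  — match a
step 3: stack=$ R  input=e e c e y $  — expand R → T y
step 4: stack=$ y T  input=e e c e y $  — expand T → e e U'
step 5: stack=$ y U' e e  input=e e c e y $  — match e
step 6: stack=$ y U' e  input=e c e y $  — match e
step 7: stack=$ y U'  input=c e y $  — expand U' → c e
step 8: stack=$ y e c  input=c e y $  — match c
step 9: stack=$ y e  input=e y $  — match e
Stack after step 9: $ y (top = y).

y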